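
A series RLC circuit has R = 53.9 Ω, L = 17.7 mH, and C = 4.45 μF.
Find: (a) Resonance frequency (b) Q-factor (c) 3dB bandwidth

Step 1 — Resonance: ω₀ = 1/√(LC) = 1/√(0.0177·4.45e-06) = 3563 rad/s.
Step 2 — f₀ = ω₀/(2π) = 567.1 Hz.
Step 3 — Series Q: Q = ω₀L/R = 3563·0.0177/53.9 = 1.17.
Step 4 — Bandwidth: Δω = ω₀/Q = 3045 rad/s; BW = Δω/(2π) = 484.7 Hz.

(a) f₀ = 567.1 Hz  (b) Q = 1.17  (c) BW = 484.7 Hz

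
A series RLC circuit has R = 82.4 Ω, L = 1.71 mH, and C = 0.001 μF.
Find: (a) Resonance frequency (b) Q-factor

Step 1 — Resonance condition Im(Z)=0 gives ω₀ = 1/√(LC).
Step 2 — ω₀ = 1/√(0.00171·1e-09) = 7.647e+05 rad/s.
Step 3 — f₀ = ω₀/(2π) = 1.217e+05 Hz.
Step 4 — Series Q: Q = ω₀L/R = 7.647e+05·0.00171/82.4 = 15.87.

(a) f₀ = 1.217e+05 Hz  (b) Q = 15.87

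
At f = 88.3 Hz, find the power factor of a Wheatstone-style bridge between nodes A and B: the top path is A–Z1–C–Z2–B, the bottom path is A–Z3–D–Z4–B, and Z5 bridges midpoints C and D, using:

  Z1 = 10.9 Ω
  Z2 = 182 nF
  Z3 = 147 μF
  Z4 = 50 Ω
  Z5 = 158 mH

Step 1 — Angular frequency: ω = 2π·f = 2π·88.3 = 554.8 rad/s.
Step 2 — Component impedances:
  Z1: Z = R = 10.9 Ω
  Z2: Z = 1/(jωC) = -j/(ω·C) = 0 - j9903 Ω
  Z3: Z = 1/(jωC) = -j/(ω·C) = 0 - j12.26 Ω
  Z4: Z = R = 50 Ω
  Z5: Z = jωL = j·554.8·0.158 = 0 + j87.66 Ω
Step 3 — Bridge requires nodal analysis (the Z5 bridge couples midpoints C and D, so the two paths cannot be reduced to a simple series/parallel combination). Setting node B to ground and injecting 1 A at node A, the 3-node admittance system at A, C, D solves to V_A = Z_AB = 50.13 - j14.47 Ω = 52.18∠-16.1° Ω.
Step 4 — Power factor: PF = cos(φ) = Re(Z)/|Z| = 50.134/52.18 = 0.9608.
Step 5 — Type: Im(Z) = -14.47 ⇒ leading (phase φ = -16.1°).

PF = 0.9608 (leading, φ = -16.1°)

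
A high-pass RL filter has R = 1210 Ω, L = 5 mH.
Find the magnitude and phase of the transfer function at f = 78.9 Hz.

Step 1 — Angular frequency: ω = 2π·78.9 = 495.7 rad/s.
Step 2 — Transfer function: H(jω) = jωL/(R + jωL).
Step 3 — Numerator jωL = j·2.479; denominator R + jωL = 1210 + j2.479.
Step 4 — H = 4.196e-06 + j0.002049.
Step 5 — Magnitude: |H| = 0.002049 (-53.8 dB); phase: φ = 89.9°.

|H| = 0.002049 (-53.8 dB), φ = 89.9°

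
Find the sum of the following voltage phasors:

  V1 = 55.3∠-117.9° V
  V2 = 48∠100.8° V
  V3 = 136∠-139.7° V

Step 1 — Convert each phasor to rectangular form:
  V1 = 55.3·(cos(-117.9°) + j·sin(-117.9°)) = -25.88 - j48.87 V
  V2 = 48·(cos(100.8°) + j·sin(100.8°)) = -8.994 + j47.15 V
  V3 = 136·(cos(-139.7°) + j·sin(-139.7°)) = -103.7 - j87.96 V
Step 2 — Sum components: V_total = -138.6 - j89.69 V.
Step 3 — Convert to polar: |V_total| = 165.1 V, ∠V_total = -147.1°.

V_total = 165.1∠-147.1° V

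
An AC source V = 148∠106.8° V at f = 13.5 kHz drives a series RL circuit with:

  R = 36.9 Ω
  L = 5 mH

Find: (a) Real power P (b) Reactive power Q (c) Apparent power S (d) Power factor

Step 1 — Angular frequency: ω = 2π·f = 2π·1.35e+04 = 8.482e+04 rad/s.
Step 2 — Component impedances:
  R: Z = R = 36.9 Ω
  L: Z = jωL = j·8.482e+04·0.005 = 0 + j424.1 Ω
Step 3 — Series combination: Z_total = R + L = 36.9 + j424.1 Ω = 425.7∠85.0° Ω.
Step 4 — Source phasor: V = 148∠106.8° V = -42.78 + j141.7 V.
Step 5 — Current: I = V / Z = 0.3228 + j0.129 A = 0.3476∠21.8° A.
Step 6 — Complex power: S = V·I* = 4.46 + j51.26 VA.
Step 7 — Real power: P = Re(S) = 4.46 W.
Step 8 — Reactive power: Q = Im(S) = 51.26 VAR.
Step 9 — Apparent power: |S| = 51.45 VA.
Step 10 — Power factor: PF = P/|S| = 0.08668 (lagging).

(a) P = 4.46 W  (b) Q = 51.26 VAR  (c) S = 51.45 VA  (d) PF = 0.08668 (lagging)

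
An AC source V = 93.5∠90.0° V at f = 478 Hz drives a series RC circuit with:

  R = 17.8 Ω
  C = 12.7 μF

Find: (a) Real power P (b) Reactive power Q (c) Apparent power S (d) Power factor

Step 1 — Angular frequency: ω = 2π·f = 2π·478 = 3003 rad/s.
Step 2 — Component impedances:
  R: Z = R = 17.8 Ω
  C: Z = 1/(jωC) = -j/(ω·C) = 0 - j26.22 Ω
Step 3 — Series combination: Z_total = R + C = 17.8 - j26.22 Ω = 31.69∠-55.8° Ω.
Step 4 — Source phasor: V = 93.5∠90.0° V = 0 + j93.5 V.
Step 5 — Current: I = V / Z = -2.441 + j1.657 A = 2.951∠145.8° A.
Step 6 — Complex power: S = V·I* = 155 - j228.2 VA.
Step 7 — Real power: P = Re(S) = 155 W.
Step 8 — Reactive power: Q = Im(S) = -228.2 VAR.
Step 9 — Apparent power: |S| = 275.9 VA.
Step 10 — Power factor: PF = P/|S| = 0.5617 (leading).

(a) P = 155 W  (b) Q = -228.2 VAR  (c) S = 275.9 VA  (d) PF = 0.5617 (leading)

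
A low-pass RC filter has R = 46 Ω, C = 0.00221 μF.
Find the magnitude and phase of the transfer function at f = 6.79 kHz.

Step 1 — Angular frequency: ω = 2π·6790 = 4.266e+04 rad/s.
Step 2 — Transfer function: H(jω) = 1/(1 + jωRC).
Step 3 — Denominator: 1 + jωRC = 1 + j·4.266e+04·46·2.21e-09 = 1 + j0.004337.
Step 4 — H = 1 - j0.004337.
Step 5 — Magnitude: |H| = 1 (-0.0 dB); phase: φ = -0.2°.

|H| = 1 (-0.0 dB), φ = -0.2°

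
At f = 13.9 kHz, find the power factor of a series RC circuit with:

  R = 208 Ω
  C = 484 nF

Step 1 — Angular frequency: ω = 2π·f = 2π·1.39e+04 = 8.734e+04 rad/s.
Step 2 — Component impedances:
  R: Z = R = 208 Ω
  C: Z = 1/(jωC) = -j/(ω·C) = 0 - j23.66 Ω
Step 3 — Series combination: Z_total = R + C = 208 - j23.66 Ω = 209.3∠-6.5° Ω.
Step 4 — Power factor: PF = cos(φ) = Re(Z)/|Z| = 208/209.34 = 0.9936.
Step 5 — Type: Im(Z) = -23.66 ⇒ leading (phase φ = -6.5°).

PF = 0.9936 (leading, φ = -6.5°)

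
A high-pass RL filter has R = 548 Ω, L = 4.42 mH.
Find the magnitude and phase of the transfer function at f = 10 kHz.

Step 1 — Angular frequency: ω = 2π·1e+04 = 6.283e+04 rad/s.
Step 2 — Transfer function: H(jω) = jωL/(R + jωL).
Step 3 — Numerator jωL = j·277.7; denominator R + jωL = 548 + j277.7.
Step 4 — H = 0.2043 + j0.4032.
Step 5 — Magnitude: |H| = 0.452 (-6.9 dB); phase: φ = 63.1°.

|H| = 0.452 (-6.9 dB), φ = 63.1°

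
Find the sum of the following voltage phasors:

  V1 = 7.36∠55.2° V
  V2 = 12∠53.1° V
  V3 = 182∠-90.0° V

Step 1 — Convert each phasor to rectangular form:
  V1 = 7.36·(cos(55.2°) + j·sin(55.2°)) = 4.2 + j6.044 V
  V2 = 12·(cos(53.1°) + j·sin(53.1°)) = 7.205 + j9.596 V
  V3 = 182·(cos(-90.0°) + j·sin(-90.0°)) = 0 - j182 V
Step 2 — Sum components: V_total = 11.41 - j166.4 V.
Step 3 — Convert to polar: |V_total| = 166.8 V, ∠V_total = -86.1°.

V_total = 166.8∠-86.1° V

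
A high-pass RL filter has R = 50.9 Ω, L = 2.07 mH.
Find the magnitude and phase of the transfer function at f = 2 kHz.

Step 1 — Angular frequency: ω = 2π·2000 = 1.257e+04 rad/s.
Step 2 — Transfer function: H(jω) = jωL/(R + jωL).
Step 3 — Numerator jωL = j·26.01; denominator R + jωL = 50.9 + j26.01.
Step 4 — H = 0.2071 + j0.4052.
Step 5 — Magnitude: |H| = 0.4551 (-6.8 dB); phase: φ = 62.9°.

|H| = 0.4551 (-6.8 dB), φ = 62.9°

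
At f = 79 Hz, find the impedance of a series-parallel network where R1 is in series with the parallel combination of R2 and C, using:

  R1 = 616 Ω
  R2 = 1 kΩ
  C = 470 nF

Step 1 — Angular frequency: ω = 2π·f = 2π·79 = 496.4 rad/s.
Step 2 — Component impedances:
  R1: Z = R = 616 Ω
  R2: Z = R = 1000 Ω
  C: Z = 1/(jωC) = -j/(ω·C) = 0 - j4286 Ω
Step 3 — Parallel branch: R2 || C = 1/(1/R2 + 1/C) = 948.4 - j221.3 Ω.
Step 4 — Series with R1: Z_total = R1 + (R2 || C) = 1564 - j221.3 Ω = 1580∠-8.1° Ω.

Z = 1564 - j221.3 Ω = 1580∠-8.1° Ω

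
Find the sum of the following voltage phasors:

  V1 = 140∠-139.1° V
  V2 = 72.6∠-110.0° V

Step 1 — Convert each phasor to rectangular form:
  V1 = 140·(cos(-139.1°) + j·sin(-139.1°)) = -105.8 - j91.66 V
  V2 = 72.6·(cos(-110.0°) + j·sin(-110.0°)) = -24.83 - j68.22 V
Step 2 — Sum components: V_total = -130.7 - j159.9 V.
Step 3 — Convert to polar: |V_total| = 206.5 V, ∠V_total = -129.3°.

V_total = 206.5∠-129.3° V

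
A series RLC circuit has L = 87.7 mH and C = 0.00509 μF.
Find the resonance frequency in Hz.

Step 1 — Resonance condition Im(Z)=0 gives ω₀ = 1/√(LC).
Step 2 — ω₀ = 1/√(0.0877·5.09e-09) = 4.733e+04 rad/s.
Step 3 — f₀ = ω₀/(2π) = 7533 Hz.

f₀ = 7533 Hz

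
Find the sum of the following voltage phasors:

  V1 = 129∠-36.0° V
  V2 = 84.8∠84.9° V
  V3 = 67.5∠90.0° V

Step 1 — Convert each phasor to rectangular form:
  V1 = 129·(cos(-36.0°) + j·sin(-36.0°)) = 104.4 - j75.82 V
  V2 = 84.8·(cos(84.9°) + j·sin(84.9°)) = 7.538 + j84.46 V
  V3 = 67.5·(cos(90.0°) + j·sin(90.0°)) = 0 + j67.5 V
Step 2 — Sum components: V_total = 111.9 + j76.14 V.
Step 3 — Convert to polar: |V_total| = 135.3 V, ∠V_total = 34.2°.

V_total = 135.3∠34.2° V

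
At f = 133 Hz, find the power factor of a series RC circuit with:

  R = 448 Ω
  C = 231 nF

Step 1 — Angular frequency: ω = 2π·f = 2π·133 = 835.7 rad/s.
Step 2 — Component impedances:
  R: Z = R = 448 Ω
  C: Z = 1/(jωC) = -j/(ω·C) = 0 - j5180 Ω
Step 3 — Series combination: Z_total = R + C = 448 - j5180 Ω = 5200∠-85.1° Ω.
Step 4 — Power factor: PF = cos(φ) = Re(Z)/|Z| = 448/5199.7 = 0.08616.
Step 5 — Type: Im(Z) = -5180 ⇒ leading (phase φ = -85.1°).

PF = 0.08616 (leading, φ = -85.1°)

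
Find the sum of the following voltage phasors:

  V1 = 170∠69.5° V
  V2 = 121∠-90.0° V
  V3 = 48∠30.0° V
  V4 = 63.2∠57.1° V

Step 1 — Convert each phasor to rectangular form:
  V1 = 170·(cos(69.5°) + j·sin(69.5°)) = 59.54 + j159.2 V
  V2 = 121·(cos(-90.0°) + j·sin(-90.0°)) = 0 - j121 V
  V3 = 48·(cos(30.0°) + j·sin(30.0°)) = 41.57 + j24 V
  V4 = 63.2·(cos(57.1°) + j·sin(57.1°)) = 34.33 + j53.06 V
Step 2 — Sum components: V_total = 135.4 + j115.3 V.
Step 3 — Convert to polar: |V_total| = 177.9 V, ∠V_total = 40.4°.

V_total = 177.9∠40.4° V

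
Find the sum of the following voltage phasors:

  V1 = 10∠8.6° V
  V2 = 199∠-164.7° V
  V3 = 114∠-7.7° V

Step 1 — Convert each phasor to rectangular form:
  V1 = 10·(cos(8.6°) + j·sin(8.6°)) = 9.888 + j1.495 V
  V2 = 199·(cos(-164.7°) + j·sin(-164.7°)) = -191.9 - j52.51 V
  V3 = 114·(cos(-7.7°) + j·sin(-7.7°)) = 113 - j15.27 V
Step 2 — Sum components: V_total = -69.09 - j66.29 V.
Step 3 — Convert to polar: |V_total| = 95.75 V, ∠V_total = -136.2°.

V_total = 95.75∠-136.2° V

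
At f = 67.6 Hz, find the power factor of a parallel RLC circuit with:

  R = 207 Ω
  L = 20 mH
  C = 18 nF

Step 1 — Angular frequency: ω = 2π·f = 2π·67.6 = 424.7 rad/s.
Step 2 — Component impedances:
  R: Z = R = 207 Ω
  L: Z = jωL = j·424.7·0.02 = 0 + j8.495 Ω
  C: Z = 1/(jωC) = -j/(ω·C) = 0 - j1.308e+05 Ω
Step 3 — Parallel combination: 1/Z_total = 1/R + 1/L + 1/C; Z_total = 0.3481 + j8.481 Ω = 8.488∠87.6° Ω.
Step 4 — Power factor: PF = cos(φ) = Re(Z)/|Z| = 0.3481/8.488 = 0.04101.
Step 5 — Type: Im(Z) = 8.481 ⇒ lagging (phase φ = 87.6°).

PF = 0.04101 (lagging, φ = 87.6°)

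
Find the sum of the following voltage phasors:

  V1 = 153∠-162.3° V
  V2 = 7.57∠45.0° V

Step 1 — Convert each phasor to rectangular form:
  V1 = 153·(cos(-162.3°) + j·sin(-162.3°)) = -145.8 - j46.52 V
  V2 = 7.57·(cos(45.0°) + j·sin(45.0°)) = 5.353 + j5.353 V
Step 2 — Sum components: V_total = -140.4 - j41.16 V.
Step 3 — Convert to polar: |V_total| = 146.3 V, ∠V_total = -163.7°.

V_total = 146.3∠-163.7° V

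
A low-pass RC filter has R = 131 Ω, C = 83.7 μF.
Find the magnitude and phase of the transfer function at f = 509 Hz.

Step 1 — Angular frequency: ω = 2π·509 = 3198 rad/s.
Step 2 — Transfer function: H(jω) = 1/(1 + jωRC).
Step 3 — Denominator: 1 + jωRC = 1 + j·3198·131·8.37e-05 = 1 + j35.07.
Step 4 — H = 0.0008126 - j0.02849.
Step 5 — Magnitude: |H| = 0.02851 (-30.9 dB); phase: φ = -88.4°.

|H| = 0.02851 (-30.9 dB), φ = -88.4°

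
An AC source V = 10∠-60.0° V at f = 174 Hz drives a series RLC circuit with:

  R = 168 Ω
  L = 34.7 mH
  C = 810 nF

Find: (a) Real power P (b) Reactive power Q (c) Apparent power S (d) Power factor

Step 1 — Angular frequency: ω = 2π·f = 2π·174 = 1093 rad/s.
Step 2 — Component impedances:
  R: Z = R = 168 Ω
  L: Z = jωL = j·1093·0.0347 = 0 + j37.94 Ω
  C: Z = 1/(jωC) = -j/(ω·C) = 0 - j1129 Ω
Step 3 — Series combination: Z_total = R + L + C = 168 - j1091 Ω = 1104∠-81.2° Ω.
Step 4 — Source phasor: V = 10∠-60.0° V = 5 - j8.66 V.
Step 5 — Current: I = V / Z = 0.008441 + j0.003282 A = 0.009057∠21.2° A.
Step 6 — Complex power: S = V·I* = 0.01378 - j0.08951 VA.
Step 7 — Real power: P = Re(S) = 0.01378 W.
Step 8 — Reactive power: Q = Im(S) = -0.08951 VAR.
Step 9 — Apparent power: |S| = 0.09057 VA.
Step 10 — Power factor: PF = P/|S| = 0.1522 (leading).

(a) P = 0.01378 W  (b) Q = -0.08951 VAR  (c) S = 0.09057 VA  (d) PF = 0.1522 (leading)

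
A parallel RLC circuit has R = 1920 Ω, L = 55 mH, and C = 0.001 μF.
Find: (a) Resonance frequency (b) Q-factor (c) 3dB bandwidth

Step 1 — Resonance: ω₀ = 1/√(LC) = 1/√(0.055·1e-09) = 1.348e+05 rad/s.
Step 2 — f₀ = ω₀/(2π) = 2.146e+04 Hz.
Step 3 — Parallel Q: Q = R/(ω₀L) = 1920/(1.348e+05·0.055) = 0.2589.
Step 4 — Bandwidth: Δω = ω₀/Q = 5.208e+05 rad/s; BW = Δω/(2π) = 8.289e+04 Hz.

(a) f₀ = 2.146e+04 Hz  (b) Q = 0.2589  (c) BW = 8.289e+04 Hz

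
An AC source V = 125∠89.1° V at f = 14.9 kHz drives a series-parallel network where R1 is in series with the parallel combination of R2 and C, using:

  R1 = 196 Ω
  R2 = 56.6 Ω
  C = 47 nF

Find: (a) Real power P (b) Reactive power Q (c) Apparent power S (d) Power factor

Step 1 — Angular frequency: ω = 2π·f = 2π·1.49e+04 = 9.362e+04 rad/s.
Step 2 — Component impedances:
  R1: Z = R = 196 Ω
  R2: Z = R = 56.6 Ω
  C: Z = 1/(jωC) = -j/(ω·C) = 0 - j227.3 Ω
Step 3 — Parallel branch: R2 || C = 1/(1/R2 + 1/C) = 53.29 - j13.27 Ω.
Step 4 — Series with R1: Z_total = R1 + (R2 || C) = 249.3 - j13.27 Ω = 249.6∠-3.0° Ω.
Step 5 — Source phasor: V = 125∠89.1° V = 1.963 + j125 V.
Step 6 — Current: I = V / Z = -0.01876 + j0.5004 A = 0.5007∠92.1° A.
Step 7 — Complex power: S = V·I* = 62.5 - j3.328 VA.
Step 8 — Real power: P = Re(S) = 62.5 W.
Step 9 — Reactive power: Q = Im(S) = -3.328 VAR.
Step 10 — Apparent power: |S| = 62.59 VA.
Step 11 — Power factor: PF = P/|S| = 0.9986 (leading).

(a) P = 62.5 W  (b) Q = -3.328 VAR  (c) S = 62.59 VA  (d) PF = 0.9986 (leading)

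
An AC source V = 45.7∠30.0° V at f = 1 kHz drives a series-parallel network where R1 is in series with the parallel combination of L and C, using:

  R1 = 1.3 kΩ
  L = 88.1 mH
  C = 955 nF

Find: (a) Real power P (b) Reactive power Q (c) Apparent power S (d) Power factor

Step 1 — Angular frequency: ω = 2π·f = 2π·1000 = 6283 rad/s.
Step 2 — Component impedances:
  R1: Z = R = 1300 Ω
  L: Z = jωL = j·6283·0.0881 = 0 + j553.5 Ω
  C: Z = 1/(jωC) = -j/(ω·C) = 0 - j166.7 Ω
Step 3 — Parallel branch: L || C = 1/(1/L + 1/C) = 0 - j238.4 Ω.
Step 4 — Series with R1: Z_total = R1 + (L || C) = 1300 - j238.4 Ω = 1322∠-10.4° Ω.
Step 5 — Source phasor: V = 45.7∠30.0° V = 39.58 + j22.85 V.
Step 6 — Current: I = V / Z = 0.02633 + j0.02241 A = 0.03458∠40.4° A.
Step 7 — Complex power: S = V·I* = 1.554 - j0.2851 VA.
Step 8 — Real power: P = Re(S) = 1.554 W.
Step 9 — Reactive power: Q = Im(S) = -0.2851 VAR.
Step 10 — Apparent power: |S| = 1.58 VA.
Step 11 — Power factor: PF = P/|S| = 0.9836 (leading).

(a) P = 1.554 W  (b) Q = -0.2851 VAR  (c) S = 1.58 VA  (d) PF = 0.9836 (leading)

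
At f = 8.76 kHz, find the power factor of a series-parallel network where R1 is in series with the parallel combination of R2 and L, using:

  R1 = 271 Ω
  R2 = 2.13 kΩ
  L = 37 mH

Step 1 — Angular frequency: ω = 2π·f = 2π·8760 = 5.504e+04 rad/s.
Step 2 — Component impedances:
  R1: Z = R = 271 Ω
  R2: Z = R = 2130 Ω
  L: Z = jωL = j·5.504e+04·0.037 = 0 + j2037 Ω
Step 3 — Parallel branch: R2 || L = 1/(1/R2 + 1/L) = 1017 + j1064 Ω.
Step 4 — Series with R1: Z_total = R1 + (R2 || L) = 1288 + j1064 Ω = 1671∠39.6° Ω.
Step 5 — Power factor: PF = cos(φ) = Re(Z)/|Z| = 1288.2/1670.8 = 0.771.
Step 6 — Type: Im(Z) = 1064 ⇒ lagging (phase φ = 39.6°).

PF = 0.771 (lagging, φ = 39.6°)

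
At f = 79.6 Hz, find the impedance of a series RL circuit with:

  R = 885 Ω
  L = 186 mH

Step 1 — Angular frequency: ω = 2π·f = 2π·79.6 = 500.1 rad/s.
Step 2 — Component impedances:
  R: Z = R = 885 Ω
  L: Z = jωL = j·500.1·0.186 = 0 + j93.03 Ω
Step 3 — Series combination: Z_total = R + L = 885 + j93.03 Ω = 889.9∠6.0° Ω.

Z = 885 + j93.03 Ω = 889.9∠6.0° Ω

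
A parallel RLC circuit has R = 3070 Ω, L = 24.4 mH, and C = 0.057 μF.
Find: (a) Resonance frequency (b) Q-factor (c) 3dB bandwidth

Step 1 — Resonance: ω₀ = 1/√(LC) = 1/√(0.0244·5.7e-08) = 2.681e+04 rad/s.
Step 2 — f₀ = ω₀/(2π) = 4268 Hz.
Step 3 — Parallel Q: Q = R/(ω₀L) = 3070/(2.681e+04·0.0244) = 4.692.
Step 4 — Bandwidth: Δω = ω₀/Q = 5715 rad/s; BW = Δω/(2π) = 909.5 Hz.

(a) f₀ = 4268 Hz  (b) Q = 4.692  (c) BW = 909.5 Hz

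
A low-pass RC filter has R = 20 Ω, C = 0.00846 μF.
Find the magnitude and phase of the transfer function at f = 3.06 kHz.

Step 1 — Angular frequency: ω = 2π·3060 = 1.923e+04 rad/s.
Step 2 — Transfer function: H(jω) = 1/(1 + jωRC).
Step 3 — Denominator: 1 + jωRC = 1 + j·1.923e+04·20·8.46e-09 = 1 + j0.003253.
Step 4 — H = 1 - j0.003253.
Step 5 — Magnitude: |H| = 1 (-0.0 dB); phase: φ = -0.2°.

|H| = 1 (-0.0 dB), φ = -0.2°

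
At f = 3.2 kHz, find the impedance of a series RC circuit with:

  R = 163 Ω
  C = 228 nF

Step 1 — Angular frequency: ω = 2π·f = 2π·3200 = 2.011e+04 rad/s.
Step 2 — Component impedances:
  R: Z = R = 163 Ω
  C: Z = 1/(jωC) = -j/(ω·C) = 0 - j218.1 Ω
Step 3 — Series combination: Z_total = R + C = 163 - j218.1 Ω = 272.3∠-53.2° Ω.

Z = 163 - j218.1 Ω = 272.3∠-53.2° Ω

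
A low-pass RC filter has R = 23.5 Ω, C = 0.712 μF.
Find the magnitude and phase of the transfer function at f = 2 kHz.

Step 1 — Angular frequency: ω = 2π·2000 = 1.257e+04 rad/s.
Step 2 — Transfer function: H(jω) = 1/(1 + jωRC).
Step 3 — Denominator: 1 + jωRC = 1 + j·1.257e+04·23.5·7.12e-07 = 1 + j0.2103.
Step 4 — H = 0.9577 - j0.2014.
Step 5 — Magnitude: |H| = 0.9786 (-0.2 dB); phase: φ = -11.9°.

|H| = 0.9786 (-0.2 dB), φ = -11.9°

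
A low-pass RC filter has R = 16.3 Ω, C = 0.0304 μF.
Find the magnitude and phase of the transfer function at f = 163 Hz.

Step 1 — Angular frequency: ω = 2π·163 = 1024 rad/s.
Step 2 — Transfer function: H(jω) = 1/(1 + jωRC).
Step 3 — Denominator: 1 + jωRC = 1 + j·1024·16.3·3.04e-08 = 1 + j0.0005075.
Step 4 — H = 1 - j0.0005075.
Step 5 — Magnitude: |H| = 1 (-0.0 dB); phase: φ = -0.0°.

|H| = 1 (-0.0 dB), φ = -0.0°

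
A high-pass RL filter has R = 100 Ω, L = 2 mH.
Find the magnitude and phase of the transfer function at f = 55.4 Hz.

Step 1 — Angular frequency: ω = 2π·55.4 = 348.1 rad/s.
Step 2 — Transfer function: H(jω) = jωL/(R + jωL).
Step 3 — Numerator jωL = j·0.6962; denominator R + jωL = 100 + j0.6962.
Step 4 — H = 4.846e-05 + j0.006961.
Step 5 — Magnitude: |H| = 0.006962 (-43.1 dB); phase: φ = 89.6°.

|H| = 0.006962 (-43.1 dB), φ = 89.6°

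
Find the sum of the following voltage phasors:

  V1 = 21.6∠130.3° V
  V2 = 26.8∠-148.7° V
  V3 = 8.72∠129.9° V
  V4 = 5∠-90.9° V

Step 1 — Convert each phasor to rectangular form:
  V1 = 21.6·(cos(130.3°) + j·sin(130.3°)) = -13.97 + j16.47 V
  V2 = 26.8·(cos(-148.7°) + j·sin(-148.7°)) = -22.9 - j13.92 V
  V3 = 8.72·(cos(129.9°) + j·sin(129.9°)) = -5.593 + j6.69 V
  V4 = 5·(cos(-90.9°) + j·sin(-90.9°)) = -0.07854 - j4.999 V
Step 2 — Sum components: V_total = -42.54 + j4.241 V.
Step 3 — Convert to polar: |V_total| = 42.75 V, ∠V_total = 174.3°.

V_total = 42.75∠174.3° V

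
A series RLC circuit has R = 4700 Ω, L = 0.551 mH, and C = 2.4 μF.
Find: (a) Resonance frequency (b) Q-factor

Step 1 — Resonance condition Im(Z)=0 gives ω₀ = 1/√(LC).
Step 2 — ω₀ = 1/√(0.000551·2.4e-06) = 2.75e+04 rad/s.
Step 3 — f₀ = ω₀/(2π) = 4377 Hz.
Step 4 — Series Q: Q = ω₀L/R = 2.75e+04·0.000551/4700 = 0.003224.

(a) f₀ = 4377 Hz  (b) Q = 0.003224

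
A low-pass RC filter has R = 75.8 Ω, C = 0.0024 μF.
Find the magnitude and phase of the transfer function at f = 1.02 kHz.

Step 1 — Angular frequency: ω = 2π·1020 = 6409 rad/s.
Step 2 — Transfer function: H(jω) = 1/(1 + jωRC).
Step 3 — Denominator: 1 + jωRC = 1 + j·6409·75.8·2.4e-09 = 1 + j0.001166.
Step 4 — H = 1 - j0.001166.
Step 5 — Magnitude: |H| = 1 (-0.0 dB); phase: φ = -0.1°.

|H| = 1 (-0.0 dB), φ = -0.1°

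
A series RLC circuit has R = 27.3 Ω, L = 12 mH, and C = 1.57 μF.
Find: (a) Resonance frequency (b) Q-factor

Step 1 — Resonance condition Im(Z)=0 gives ω₀ = 1/√(LC).
Step 2 — ω₀ = 1/√(0.012·1.57e-06) = 7286 rad/s.
Step 3 — f₀ = ω₀/(2π) = 1160 Hz.
Step 4 — Series Q: Q = ω₀L/R = 7286·0.012/27.3 = 3.202.

(a) f₀ = 1160 Hz  (b) Q = 3.202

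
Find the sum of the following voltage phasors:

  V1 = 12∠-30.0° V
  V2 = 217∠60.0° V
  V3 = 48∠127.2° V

Step 1 — Convert each phasor to rectangular form:
  V1 = 12·(cos(-30.0°) + j·sin(-30.0°)) = 10.39 - j6 V
  V2 = 217·(cos(60.0°) + j·sin(60.0°)) = 108.5 + j187.9 V
  V3 = 48·(cos(127.2°) + j·sin(127.2°)) = -29.02 + j38.23 V
Step 2 — Sum components: V_total = 89.87 + j220.2 V.
Step 3 — Convert to polar: |V_total| = 237.8 V, ∠V_total = 67.8°.

V_total = 237.8∠67.8° V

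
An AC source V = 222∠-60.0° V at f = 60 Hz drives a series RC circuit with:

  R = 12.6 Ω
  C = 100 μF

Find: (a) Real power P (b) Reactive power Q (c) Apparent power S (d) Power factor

Step 1 — Angular frequency: ω = 2π·f = 2π·60 = 377 rad/s.
Step 2 — Component impedances:
  R: Z = R = 12.6 Ω
  C: Z = 1/(jωC) = -j/(ω·C) = 0 - j26.53 Ω
Step 3 — Series combination: Z_total = R + C = 12.6 - j26.53 Ω = 29.37∠-64.6° Ω.
Step 4 — Source phasor: V = 222∠-60.0° V = 111 - j192.3 V.
Step 5 — Current: I = V / Z = 7.535 + j0.6052 A = 7.56∠4.6° A.
Step 6 — Complex power: S = V·I* = 720.1 - j1516 VA.
Step 7 — Real power: P = Re(S) = 720.1 W.
Step 8 — Reactive power: Q = Im(S) = -1516 VAR.
Step 9 — Apparent power: |S| = 1678 VA.
Step 10 — Power factor: PF = P/|S| = 0.4291 (leading).

(a) P = 720.1 W  (b) Q = -1516 VAR  (c) S = 1678 VA  (d) PF = 0.4291 (leading)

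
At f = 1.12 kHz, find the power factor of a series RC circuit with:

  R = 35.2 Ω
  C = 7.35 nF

Step 1 — Angular frequency: ω = 2π·f = 2π·1120 = 7037 rad/s.
Step 2 — Component impedances:
  R: Z = R = 35.2 Ω
  C: Z = 1/(jωC) = -j/(ω·C) = 0 - j1.933e+04 Ω
Step 3 — Series combination: Z_total = R + C = 35.2 - j1.933e+04 Ω = 1.933e+04∠-89.9° Ω.
Step 4 — Power factor: PF = cos(φ) = Re(Z)/|Z| = 35.2/1.933e+04 = 0.001821.
Step 5 — Type: Im(Z) = -1.933e+04 ⇒ leading (phase φ = -89.9°).

PF = 0.001821 (leading, φ = -89.9°)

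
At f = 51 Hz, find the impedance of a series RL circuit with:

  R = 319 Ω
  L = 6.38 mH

Step 1 — Angular frequency: ω = 2π·f = 2π·51 = 320.4 rad/s.
Step 2 — Component impedances:
  R: Z = R = 319 Ω
  L: Z = jωL = j·320.4·0.00638 = 0 + j2.044 Ω
Step 3 — Series combination: Z_total = R + L = 319 + j2.044 Ω = 319∠0.4° Ω.

Z = 319 + j2.044 Ω = 319∠0.4° Ω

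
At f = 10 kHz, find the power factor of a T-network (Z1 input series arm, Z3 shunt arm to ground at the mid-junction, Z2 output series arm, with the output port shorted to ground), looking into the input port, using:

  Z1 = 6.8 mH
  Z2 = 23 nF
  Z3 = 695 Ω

Step 1 — Angular frequency: ω = 2π·f = 2π·1e+04 = 6.283e+04 rad/s.
Step 2 — Component impedances:
  Z1: Z = jωL = j·6.283e+04·0.0068 = 0 + j427.3 Ω
  Z2: Z = 1/(jωC) = -j/(ω·C) = 0 - j692 Ω
  Z3: Z = R = 695 Ω
Step 3 — With the output port shorted to ground, the output series arm Z2 runs from the junction to ground; the shunt arm Z3 also runs from the junction to ground. They appear in parallel: Z3 || Z2 = 346 - j347.5 Ω.
Step 4 — Series with input arm Z1: Z_in = Z1 + (Z3 || Z2) = 346 + j79.76 Ω = 355.1∠13.0° Ω.
Step 5 — Power factor: PF = cos(φ) = Re(Z)/|Z| = 346/355.1 = 0.9744.
Step 6 — Type: Im(Z) = 79.76 ⇒ lagging (phase φ = 13.0°).

PF = 0.9744 (lagging, φ = 13.0°)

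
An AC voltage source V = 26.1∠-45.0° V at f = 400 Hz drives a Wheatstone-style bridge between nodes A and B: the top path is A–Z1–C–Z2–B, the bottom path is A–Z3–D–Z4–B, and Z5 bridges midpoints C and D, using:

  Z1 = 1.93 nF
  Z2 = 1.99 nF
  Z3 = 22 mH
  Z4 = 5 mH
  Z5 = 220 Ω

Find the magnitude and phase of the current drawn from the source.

Step 1 — Angular frequency: ω = 2π·f = 2π·400 = 2513 rad/s.
Step 2 — Component impedances:
  Z1: Z = 1/(jωC) = -j/(ω·C) = 0 - j2.062e+05 Ω
  Z2: Z = 1/(jωC) = -j/(ω·C) = 0 - j1.999e+05 Ω
  Z3: Z = jωL = j·2513·0.022 = 0 + j55.29 Ω
  Z4: Z = jωL = j·2513·0.005 = 0 + j12.57 Ω
  Z5: Z = R = 220 Ω
Step 3 — Bridge requires nodal analysis (the Z5 bridge couples midpoints C and D, so the two paths cannot be reduced to a simple series/parallel combination). Setting node B to ground and injecting 1 A at node A, the 3-node admittance system at A, C, D solves to V_A = Z_AB = 9.283e-06 + j67.87 Ω = 67.87∠90.0° Ω.
Step 4 — Source phasor: V = 26.1∠-45.0° V = 18.46 - j18.46 V.
Step 5 — Ohm's law: I = V / Z_total = (18.46 - j18.46) / (9.283e-06 + j67.87) = -0.2719 - j0.2719 A.
Step 6 — Convert to polar: |I| = 0.3845 A, ∠I = -135.0°.

I = 0.3845∠-135.0° A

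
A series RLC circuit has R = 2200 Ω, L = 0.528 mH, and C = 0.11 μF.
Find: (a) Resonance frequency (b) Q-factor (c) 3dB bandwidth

Step 1 — Resonance condition Im(Z)=0 gives ω₀ = 1/√(LC).
Step 2 — ω₀ = 1/√(0.000528·1.1e-07) = 1.312e+05 rad/s.
Step 3 — f₀ = ω₀/(2π) = 2.088e+04 Hz.
Step 4 — Series Q: Q = ω₀L/R = 1.312e+05·0.000528/2200 = 0.03149.
Step 5 — 3dB bandwidth: Δω = ω₀/Q = 4.167e+06 rad/s; BW = Δω/(2π) = 6.631e+05 Hz.

(a) f₀ = 2.088e+04 Hz  (b) Q = 0.03149  (c) BW = 6.631e+05 Hz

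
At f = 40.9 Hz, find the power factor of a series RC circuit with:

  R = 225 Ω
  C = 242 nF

Step 1 — Angular frequency: ω = 2π·f = 2π·40.9 = 257 rad/s.
Step 2 — Component impedances:
  R: Z = R = 225 Ω
  C: Z = 1/(jωC) = -j/(ω·C) = 0 - j1.608e+04 Ω
Step 3 — Series combination: Z_total = R + C = 225 - j1.608e+04 Ω = 1.608e+04∠-89.2° Ω.
Step 4 — Power factor: PF = cos(φ) = Re(Z)/|Z| = 225/1.608e+04 = 0.01399.
Step 5 — Type: Im(Z) = -1.608e+04 ⇒ leading (phase φ = -89.2°).

PF = 0.01399 (leading, φ = -89.2°)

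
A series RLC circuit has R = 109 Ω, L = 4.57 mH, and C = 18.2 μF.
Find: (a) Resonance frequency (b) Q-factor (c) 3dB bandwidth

Step 1 — Resonance: ω₀ = 1/√(LC) = 1/√(0.00457·1.82e-05) = 3467 rad/s.
Step 2 — f₀ = ω₀/(2π) = 551.9 Hz.
Step 3 — Series Q: Q = ω₀L/R = 3467·0.00457/109 = 0.1454.
Step 4 — Bandwidth: Δω = ω₀/Q = 2.385e+04 rad/s; BW = Δω/(2π) = 3796 Hz.

(a) f₀ = 551.9 Hz  (b) Q = 0.1454  (c) BW = 3796 Hz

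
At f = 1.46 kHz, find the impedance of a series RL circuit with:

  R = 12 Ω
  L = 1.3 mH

Step 1 — Angular frequency: ω = 2π·f = 2π·1460 = 9173 rad/s.
Step 2 — Component impedances:
  R: Z = R = 12 Ω
  L: Z = jωL = j·9173·0.0013 = 0 + j11.93 Ω
Step 3 — Series combination: Z_total = R + L = 12 + j11.93 Ω = 16.92∠44.8° Ω.

Z = 12 + j11.93 Ω = 16.92∠44.8° Ω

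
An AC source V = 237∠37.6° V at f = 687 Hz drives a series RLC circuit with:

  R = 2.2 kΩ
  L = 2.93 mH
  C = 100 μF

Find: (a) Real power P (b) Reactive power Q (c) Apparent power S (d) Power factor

Step 1 — Angular frequency: ω = 2π·f = 2π·687 = 4317 rad/s.
Step 2 — Component impedances:
  R: Z = R = 2200 Ω
  L: Z = jωL = j·4317·0.00293 = 0 + j12.65 Ω
  C: Z = 1/(jωC) = -j/(ω·C) = 0 - j2.317 Ω
Step 3 — Series combination: Z_total = R + L + C = 2200 + j10.33 Ω = 2200∠0.3° Ω.
Step 4 — Source phasor: V = 237∠37.6° V = 187.8 + j144.6 V.
Step 5 — Current: I = V / Z = 0.08566 + j0.06533 A = 0.1077∠37.3° A.
Step 6 — Complex power: S = V·I* = 25.53 + j0.1199 VA.
Step 7 — Real power: P = Re(S) = 25.53 W.
Step 8 — Reactive power: Q = Im(S) = 0.1199 VAR.
Step 9 — Apparent power: |S| = 25.53 VA.
Step 10 — Power factor: PF = P/|S| = 1 (lagging).

(a) P = 25.53 W  (b) Q = 0.1199 VAR  (c) S = 25.53 VA  (d) PF = 1 (lagging)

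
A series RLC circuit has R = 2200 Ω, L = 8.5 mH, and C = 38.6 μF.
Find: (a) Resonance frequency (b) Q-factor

Step 1 — Resonance condition Im(Z)=0 gives ω₀ = 1/√(LC).
Step 2 — ω₀ = 1/√(0.0085·3.86e-05) = 1746 rad/s.
Step 3 — f₀ = ω₀/(2π) = 277.9 Hz.
Step 4 — Series Q: Q = ω₀L/R = 1746·0.0085/2200 = 0.006745.

(a) f₀ = 277.9 Hz  (b) Q = 0.006745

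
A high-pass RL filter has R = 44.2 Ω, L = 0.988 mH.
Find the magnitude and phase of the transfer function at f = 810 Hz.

Step 1 — Angular frequency: ω = 2π·810 = 5089 rad/s.
Step 2 — Transfer function: H(jω) = jωL/(R + jωL).
Step 3 — Numerator jωL = j·5.028; denominator R + jωL = 44.2 + j5.028.
Step 4 — H = 0.01278 + j0.1123.
Step 5 — Magnitude: |H| = 0.113 (-18.9 dB); phase: φ = 83.5°.

|H| = 0.113 (-18.9 dB), φ = 83.5°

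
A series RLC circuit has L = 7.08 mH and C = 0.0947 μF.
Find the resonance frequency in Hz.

Step 1 — Resonance condition Im(Z)=0 gives ω₀ = 1/√(LC).
Step 2 — ω₀ = 1/√(0.00708·9.47e-08) = 3.862e+04 rad/s.
Step 3 — f₀ = ω₀/(2π) = 6147 Hz.

f₀ = 6147 Hz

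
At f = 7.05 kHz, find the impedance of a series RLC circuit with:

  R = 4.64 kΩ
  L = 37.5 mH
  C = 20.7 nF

Step 1 — Angular frequency: ω = 2π·f = 2π·7050 = 4.43e+04 rad/s.
Step 2 — Component impedances:
  R: Z = R = 4640 Ω
  L: Z = jωL = j·4.43e+04·0.0375 = 0 + j1661 Ω
  C: Z = 1/(jωC) = -j/(ω·C) = 0 - j1091 Ω
Step 3 — Series combination: Z_total = R + L + C = 4640 + j570.5 Ω = 4675∠7.0° Ω.

Z = 4640 + j570.5 Ω = 4675∠7.0° Ω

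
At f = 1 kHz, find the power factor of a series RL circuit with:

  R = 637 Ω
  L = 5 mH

Step 1 — Angular frequency: ω = 2π·f = 2π·1000 = 6283 rad/s.
Step 2 — Component impedances:
  R: Z = R = 637 Ω
  L: Z = jωL = j·6283·0.005 = 0 + j31.42 Ω
Step 3 — Series combination: Z_total = R + L = 637 + j31.42 Ω = 637.8∠2.8° Ω.
Step 4 — Power factor: PF = cos(φ) = Re(Z)/|Z| = 637/637.77 = 0.9988.
Step 5 — Type: Im(Z) = 31.42 ⇒ lagging (phase φ = 2.8°).

PF = 0.9988 (lagging, φ = 2.8°)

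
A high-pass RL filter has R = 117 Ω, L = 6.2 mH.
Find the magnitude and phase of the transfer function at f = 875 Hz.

Step 1 — Angular frequency: ω = 2π·875 = 5498 rad/s.
Step 2 — Transfer function: H(jω) = jωL/(R + jωL).
Step 3 — Numerator jωL = j·34.09; denominator R + jωL = 117 + j34.09.
Step 4 — H = 0.07824 + j0.2685.
Step 5 — Magnitude: |H| = 0.2797 (-11.1 dB); phase: φ = 73.8°.

|H| = 0.2797 (-11.1 dB), φ = 73.8°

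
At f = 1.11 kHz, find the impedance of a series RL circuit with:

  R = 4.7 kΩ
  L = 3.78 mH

Step 1 — Angular frequency: ω = 2π·f = 2π·1110 = 6974 rad/s.
Step 2 — Component impedances:
  R: Z = R = 4700 Ω
  L: Z = jωL = j·6974·0.00378 = 0 + j26.36 Ω
Step 3 — Series combination: Z_total = R + L = 4700 + j26.36 Ω = 4700∠0.3° Ω.

Z = 4700 + j26.36 Ω = 4700∠0.3° Ω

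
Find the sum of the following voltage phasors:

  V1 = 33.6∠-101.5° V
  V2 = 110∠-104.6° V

Step 1 — Convert each phasor to rectangular form:
  V1 = 33.6·(cos(-101.5°) + j·sin(-101.5°)) = -6.699 - j32.93 V
  V2 = 110·(cos(-104.6°) + j·sin(-104.6°)) = -27.73 - j106.4 V
Step 2 — Sum components: V_total = -34.43 - j139.4 V.
Step 3 — Convert to polar: |V_total| = 143.6 V, ∠V_total = -103.9°.

V_total = 143.6∠-103.9° V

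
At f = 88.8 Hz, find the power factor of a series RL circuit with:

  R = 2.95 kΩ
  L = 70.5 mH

Step 1 — Angular frequency: ω = 2π·f = 2π·88.8 = 557.9 rad/s.
Step 2 — Component impedances:
  R: Z = R = 2950 Ω
  L: Z = jωL = j·557.9·0.0705 = 0 + j39.34 Ω
Step 3 — Series combination: Z_total = R + L = 2950 + j39.34 Ω = 2950∠0.8° Ω.
Step 4 — Power factor: PF = cos(φ) = Re(Z)/|Z| = 2950/2950.3 = 0.9999.
Step 5 — Type: Im(Z) = 39.34 ⇒ lagging (phase φ = 0.8°).

PF = 0.9999 (lagging, φ = 0.8°)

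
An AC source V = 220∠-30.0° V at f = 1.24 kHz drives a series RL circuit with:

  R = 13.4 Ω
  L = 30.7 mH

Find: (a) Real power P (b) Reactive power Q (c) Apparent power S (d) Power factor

Step 1 — Angular frequency: ω = 2π·f = 2π·1240 = 7791 rad/s.
Step 2 — Component impedances:
  R: Z = R = 13.4 Ω
  L: Z = jωL = j·7791·0.0307 = 0 + j239.2 Ω
Step 3 — Series combination: Z_total = R + L = 13.4 + j239.2 Ω = 239.6∠86.8° Ω.
Step 4 — Source phasor: V = 220∠-30.0° V = 190.5 - j110 V.
Step 5 — Current: I = V / Z = -0.414 - j0.8197 A = 0.9183∠-116.8° A.
Step 6 — Complex power: S = V·I* = 11.3 + j201.7 VA.
Step 7 — Real power: P = Re(S) = 11.3 W.
Step 8 — Reactive power: Q = Im(S) = 201.7 VAR.
Step 9 — Apparent power: |S| = 202 VA.
Step 10 — Power factor: PF = P/|S| = 0.05594 (lagging).

(a) P = 11.3 W  (b) Q = 201.7 VAR  (c) S = 202 VA  (d) PF = 0.05594 (lagging)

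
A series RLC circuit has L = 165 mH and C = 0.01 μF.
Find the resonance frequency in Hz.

Step 1 — Resonance condition Im(Z)=0 gives ω₀ = 1/√(LC).
Step 2 — ω₀ = 1/√(0.165·1e-08) = 2.462e+04 rad/s.
Step 3 — f₀ = ω₀/(2π) = 3918 Hz.

f₀ = 3918 Hz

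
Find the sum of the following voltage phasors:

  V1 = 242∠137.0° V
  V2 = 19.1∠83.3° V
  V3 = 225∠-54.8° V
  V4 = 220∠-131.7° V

Step 1 — Convert each phasor to rectangular form:
  V1 = 242·(cos(137.0°) + j·sin(137.0°)) = -177 + j165 V
  V2 = 19.1·(cos(83.3°) + j·sin(83.3°)) = 2.228 + j18.97 V
  V3 = 225·(cos(-54.8°) + j·sin(-54.8°)) = 129.7 - j183.9 V
  V4 = 220·(cos(-131.7°) + j·sin(-131.7°)) = -146.4 - j164.3 V
Step 2 — Sum components: V_total = -191.4 - j164.1 V.
Step 3 — Convert to polar: |V_total| = 252.1 V, ∠V_total = -139.4°.

V_total = 252.1∠-139.4° V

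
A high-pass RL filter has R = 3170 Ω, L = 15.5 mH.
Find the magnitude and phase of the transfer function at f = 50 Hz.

Step 1 — Angular frequency: ω = 2π·50 = 314.2 rad/s.
Step 2 — Transfer function: H(jω) = jωL/(R + jωL).
Step 3 — Numerator jωL = j·4.869; denominator R + jωL = 3170 + j4.869.
Step 4 — H = 2.36e-06 + j0.001536.
Step 5 — Magnitude: |H| = 0.001536 (-56.3 dB); phase: φ = 89.9°.

|H| = 0.001536 (-56.3 dB), φ = 89.9°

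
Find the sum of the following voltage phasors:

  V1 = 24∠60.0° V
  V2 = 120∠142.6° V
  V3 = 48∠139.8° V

Step 1 — Convert each phasor to rectangular form:
  V1 = 24·(cos(60.0°) + j·sin(60.0°)) = 12 + j20.78 V
  V2 = 120·(cos(142.6°) + j·sin(142.6°)) = -95.33 + j72.89 V
  V3 = 48·(cos(139.8°) + j·sin(139.8°)) = -36.66 + j30.98 V
Step 2 — Sum components: V_total = -120 + j124.7 V.
Step 3 — Convert to polar: |V_total| = 173 V, ∠V_total = 133.9°.

V_total = 173∠133.9° V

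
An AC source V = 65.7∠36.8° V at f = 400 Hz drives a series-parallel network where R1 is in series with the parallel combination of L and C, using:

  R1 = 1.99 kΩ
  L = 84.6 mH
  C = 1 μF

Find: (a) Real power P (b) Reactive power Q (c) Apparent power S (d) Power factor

Step 1 — Angular frequency: ω = 2π·f = 2π·400 = 2513 rad/s.
Step 2 — Component impedances:
  R1: Z = R = 1990 Ω
  L: Z = jωL = j·2513·0.0846 = 0 + j212.6 Ω
  C: Z = 1/(jωC) = -j/(ω·C) = 0 - j397.9 Ω
Step 3 — Parallel branch: L || C = 1/(1/L + 1/C) = 0 + j456.6 Ω.
Step 4 — Series with R1: Z_total = R1 + (L || C) = 1990 + j456.6 Ω = 2042∠12.9° Ω.
Step 5 — Source phasor: V = 65.7∠36.8° V = 52.61 + j39.36 V.
Step 6 — Current: I = V / Z = 0.02942 + j0.01302 A = 0.03218∠23.9° A.
Step 7 — Complex power: S = V·I* = 2.061 + j0.4728 VA.
Step 8 — Real power: P = Re(S) = 2.061 W.
Step 9 — Reactive power: Q = Im(S) = 0.4728 VAR.
Step 10 — Apparent power: |S| = 2.114 VA.
Step 11 — Power factor: PF = P/|S| = 0.9747 (lagging).

(a) P = 2.061 W  (b) Q = 0.4728 VAR  (c) S = 2.114 VA  (d) PF = 0.9747 (lagging)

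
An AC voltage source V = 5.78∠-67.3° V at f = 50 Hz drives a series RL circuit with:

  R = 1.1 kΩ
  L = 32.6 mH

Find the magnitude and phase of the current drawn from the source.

Step 1 — Angular frequency: ω = 2π·f = 2π·50 = 314.2 rad/s.
Step 2 — Component impedances:
  R: Z = R = 1100 Ω
  L: Z = jωL = j·314.2·0.0326 = 0 + j10.24 Ω
Step 3 — Series combination: Z_total = R + L = 1100 + j10.24 Ω = 1100∠0.5° Ω.
Step 4 — Source phasor: V = 5.78∠-67.3° V = 2.231 - j5.332 V.
Step 5 — Ohm's law: I = V / Z_total = (2.231 - j5.332) / (1100 + j10.24) = 0.001982 - j0.004866 A.
Step 6 — Convert to polar: |I| = 0.005254 A, ∠I = -67.8°.

I = 0.005254∠-67.8° A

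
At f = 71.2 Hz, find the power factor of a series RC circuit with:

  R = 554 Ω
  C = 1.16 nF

Step 1 — Angular frequency: ω = 2π·f = 2π·71.2 = 447.4 rad/s.
Step 2 — Component impedances:
  R: Z = R = 554 Ω
  C: Z = 1/(jωC) = -j/(ω·C) = 0 - j1.927e+06 Ω
Step 3 — Series combination: Z_total = R + C = 554 - j1.927e+06 Ω = 1.927e+06∠-90.0° Ω.
Step 4 — Power factor: PF = cos(φ) = Re(Z)/|Z| = 554/1.927e+06 = 0.0002875.
Step 5 — Type: Im(Z) = -1.927e+06 ⇒ leading (phase φ = -90.0°).

PF = 0.0002875 (leading, φ = -90.0°)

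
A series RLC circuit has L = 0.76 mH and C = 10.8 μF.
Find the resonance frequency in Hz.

Step 1 — Resonance condition Im(Z)=0 gives ω₀ = 1/√(LC).
Step 2 — ω₀ = 1/√(0.00076·1.08e-05) = 1.104e+04 rad/s.
Step 3 — f₀ = ω₀/(2π) = 1757 Hz.

f₀ = 1757 Hz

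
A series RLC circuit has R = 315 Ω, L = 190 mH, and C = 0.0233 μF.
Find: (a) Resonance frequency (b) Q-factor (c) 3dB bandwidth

Step 1 — Resonance condition Im(Z)=0 gives ω₀ = 1/√(LC).
Step 2 — ω₀ = 1/√(0.19·2.33e-08) = 1.503e+04 rad/s.
Step 3 — f₀ = ω₀/(2π) = 2392 Hz.
Step 4 — Series Q: Q = ω₀L/R = 1.503e+04·0.19/315 = 9.065.
Step 5 — 3dB bandwidth: Δω = ω₀/Q = 1658 rad/s; BW = Δω/(2π) = 263.9 Hz.

(a) f₀ = 2392 Hz  (b) Q = 9.065  (c) BW = 263.9 Hz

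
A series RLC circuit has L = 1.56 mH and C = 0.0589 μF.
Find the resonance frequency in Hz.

Step 1 — Resonance condition Im(Z)=0 gives ω₀ = 1/√(LC).
Step 2 — ω₀ = 1/√(0.00156·5.89e-08) = 1.043e+05 rad/s.
Step 3 — f₀ = ω₀/(2π) = 1.66e+04 Hz.

f₀ = 1.66e+04 Hz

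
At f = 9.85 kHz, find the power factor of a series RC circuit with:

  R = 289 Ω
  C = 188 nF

Step 1 — Angular frequency: ω = 2π·f = 2π·9850 = 6.189e+04 rad/s.
Step 2 — Component impedances:
  R: Z = R = 289 Ω
  C: Z = 1/(jωC) = -j/(ω·C) = 0 - j85.95 Ω
Step 3 — Series combination: Z_total = R + C = 289 - j85.95 Ω = 301.5∠-16.6° Ω.
Step 4 — Power factor: PF = cos(φ) = Re(Z)/|Z| = 289/301.5 = 0.9585.
Step 5 — Type: Im(Z) = -85.95 ⇒ leading (phase φ = -16.6°).

PF = 0.9585 (leading, φ = -16.6°)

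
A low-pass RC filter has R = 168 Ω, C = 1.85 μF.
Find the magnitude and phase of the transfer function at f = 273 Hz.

Step 1 — Angular frequency: ω = 2π·273 = 1715 rad/s.
Step 2 — Transfer function: H(jω) = 1/(1 + jωRC).
Step 3 — Denominator: 1 + jωRC = 1 + j·1715·168·1.85e-06 = 1 + j0.5331.
Step 4 — H = 0.7787 - j0.4151.
Step 5 — Magnitude: |H| = 0.8824 (-1.1 dB); phase: φ = -28.1°.

|H| = 0.8824 (-1.1 dB), φ = -28.1°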